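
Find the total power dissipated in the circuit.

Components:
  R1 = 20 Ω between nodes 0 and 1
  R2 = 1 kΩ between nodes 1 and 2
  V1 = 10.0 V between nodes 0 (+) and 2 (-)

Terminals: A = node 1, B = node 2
Nodal analysis, taking node 2 as the 0 V reference.
Source V1 fixes V_0 = 10 V.
KCL at each unknown node (sum of currents leaving = 0; resistances in Ω):
  Node 1: (V_1 - 10)/20 + (V_1 - 0)/1000 = 0
Collecting terms: 0.051 × V_1 = 0.5  =>  V_1 = 9.804 V
Power in each resistor, P = (ΔV)²/R:
  P_R1 = (10 - 9.804)²/20 = 0.001922 W
  P_R2 = (9.804 - 0)²/1000 = 0.09612 W
P_total = P_R1 + P_R2 = 0.09804 W

Final answer: 0.09804 W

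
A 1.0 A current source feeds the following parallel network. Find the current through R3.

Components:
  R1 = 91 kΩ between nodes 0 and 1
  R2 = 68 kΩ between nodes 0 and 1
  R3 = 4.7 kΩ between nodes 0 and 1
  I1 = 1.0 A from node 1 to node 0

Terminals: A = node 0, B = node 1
All resistors sit directly between nodes 0 and 1, so they are in parallel and share one voltage V; the full source current 1 A splits among them.
1/R_par = 1/91000 + 1/68000 + 1/4700 = 0.0002385 S  =>  R_par = 4194 Ω
V = I × R_par = 1 × 4194 = 4194 V
I_R3 = V/R3 = 4194/4700 = 0.8922 A

Final answer: 0.8922 A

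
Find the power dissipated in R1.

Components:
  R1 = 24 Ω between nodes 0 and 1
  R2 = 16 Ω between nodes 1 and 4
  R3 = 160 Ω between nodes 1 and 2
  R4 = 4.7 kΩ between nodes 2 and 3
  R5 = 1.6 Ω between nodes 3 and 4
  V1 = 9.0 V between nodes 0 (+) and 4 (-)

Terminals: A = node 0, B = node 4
Nodal analysis, taking node 4 as the 0 V reference.
Source V1 fixes V_0 = 9 V.
KCL at each unknown node (sum of currents leaving = 0; resistances in Ω):
  Node 1: (V_1 - 9)/24 + (V_1 - 0)/16 + (V_1 - V_2)/160 = 0
  Node 2: (V_2 - V_1)/160 + (V_2 - V_3)/4700 = 0
  Node 3: (V_3 - V_2)/4700 + (V_3 - 0)/1.6 = 0
Collecting terms (coefficients in siemens):
  0.1104·V_1 - 0.00625·V_2 = 0.375
  0.006463·V_2 - 0.00625·V_1 - 0.0002128·V_3 = 0
  0.6252·V_3 - 0.0002128·V_2 = 0
Solving these 3 simultaneous equations (Gaussian elimination) gives:
  V_1 = 3.593 V, V_2 = 3.475 V, V_3 = 0.001182 V
I_R1 = (V_0 - V_1)/R1 = (9 - 3.593)/24 = 0.2253 A
P_R1 = I_R1² × R1 = (0.2253)² × 24 = 1.218 W

Final answer: 1.218 W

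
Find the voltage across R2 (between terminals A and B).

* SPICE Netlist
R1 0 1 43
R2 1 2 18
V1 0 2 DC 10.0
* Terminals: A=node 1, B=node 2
R1 and R2 are in series across V1 (node 0 → node 1 → node 2), and the output A–B is taken across R2, so this is a voltage divider.
Series current: I = V1/(R1 + R2) = 10/(43 + 18) = 10/61 = 0.1639 A
V_R2 = I × R2 = V1 × R2/(R1 + R2) = 10 × 18/61 = 2.951 V

Final answer: 2.951 V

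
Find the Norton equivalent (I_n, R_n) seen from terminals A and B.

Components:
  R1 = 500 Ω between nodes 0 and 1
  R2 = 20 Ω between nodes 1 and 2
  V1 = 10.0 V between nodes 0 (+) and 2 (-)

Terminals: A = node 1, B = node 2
Find the Thévenin equivalent first; then I_n = V_th/R_th and R_n = R_th.
Step 1 — V_th is the open-circuit voltage V_A - V_B (nothing connected across the terminals).
Nodal analysis, taking node 2 as the 0 V reference.
Source V1 fixes V_0 = 10 V.
KCL at each unknown node (sum of currents leaving = 0; resistances in Ω):
  Node 1: (V_1 - 10)/500 + (V_1 - 0)/20 = 0
Collecting terms: 0.052 × V_1 = 0.02  =>  V_1 = 0.3846 V
V_th = V_1 - V_2 = 0.3846 - 0 = 0.3846 V
Step 2 — R_th: zero the source — replace V1 by a short circuit (node 2 merges into node 0) — and find the resistance seen between A (node 1) and B (node 0).
Reduce the network between node 1 (A) and node 0 (B) by series/parallel combination:
  Rp1 = R1 ‖ R2 (parallel, both between nodes 0 and 1) = 1/(1/500 + 1/20) = 19.23 Ω
R_th = 19.23 Ω
I_n = V_th/R_th = 0.3846/19.23 = 0.02 A, and R_n = R_th = 19.23 Ω

Final answer: I_n = 0.02 A, R_n = 19.23 Ω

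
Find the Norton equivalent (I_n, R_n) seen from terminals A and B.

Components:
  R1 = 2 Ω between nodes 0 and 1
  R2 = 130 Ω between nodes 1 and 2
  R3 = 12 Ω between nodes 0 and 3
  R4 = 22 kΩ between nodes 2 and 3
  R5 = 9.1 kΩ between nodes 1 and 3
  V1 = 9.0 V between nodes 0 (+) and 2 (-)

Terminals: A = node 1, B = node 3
Find the Thévenin equivalent first; then I_n = V_th/R_th and R_n = R_th.
Step 1 — V_th is the open-circuit voltage V_A - V_B (nothing connected across the terminals).
Nodal analysis, taking node 2 as the 0 V reference.
Source V1 fixes V_0 = 9 V.
KCL at each unknown node (sum of currents leaving = 0; resistances in Ω):
  Node 1: (V_1 - 9)/2 + (V_1 - 0)/130 + (V_1 - V_3)/9100 = 0
  Node 3: (V_3 - 9)/12 + (V_3 - 0)/22000 + (V_3 - V_1)/9100 = 0
Collecting terms (coefficients in siemens):
  0.5078·V_1 - 0.0001099·V_3 = 4.5
  0.08349·V_3 - 0.0001099·V_1 = 0.75
Determinant D = (0.5078)(0.08349) - (-0.0001099)(-0.0001099) = 0.0424
V_1 = [(4.5)(0.08349) - (-0.0001099)(0.75)]/D = 8.864 V
V_3 = [(0.5078)(0.75) - (4.5)(-0.0001099)]/D = 8.995 V
V_th = V_1 - V_3 = 8.864 - 8.995 = -0.1313 V
Step 2 — R_th: zero the source — replace V1 by a short circuit (node 2 merges into node 0) — and find the resistance seen between A (node 1) and B (node 3).
Reduce the network between node 1 (A) and node 3 (B) by series/parallel combination:
  Rp1 = R1 ‖ R2 (parallel, both between nodes 0 and 1) = 1/(1/2 + 1/130) = 1.97 Ω
  Rp2 = R3 ‖ R4 (parallel, both between nodes 0 and 3) = 1/(1/12 + 1/22000) = 11.99 Ω
  Rs1 = Rp1 + Rp2 (series, joined only at node 0) = 1.97 + 11.99 = 13.96 Ω
  Rp3 = R5 ‖ Rs1 (parallel, both between nodes 1 and 3) = 1/(1/9100 + 1/13.96) = 13.94 Ω
R_th = 13.94 Ω
I_n = V_th/R_th = -0.1313/13.94 = -0.009415 A, and R_n = R_th = 13.94 Ω

Final answer: I_n = -0.009415 A, R_n = 13.94 Ω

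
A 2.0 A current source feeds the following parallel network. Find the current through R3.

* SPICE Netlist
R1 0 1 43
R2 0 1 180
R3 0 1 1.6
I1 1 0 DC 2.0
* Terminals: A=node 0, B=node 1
All resistors sit directly between nodes 0 and 1, so they are in parallel and share one voltage V; the full source current 2 A splits among them.
1/R_par = 1/43 + 1/180 + 1/1.6 = 0.6538 S  =>  R_par = 1.529 Ω
V = I × R_par = 2 × 1.529 = 3.059 V
I_R3 = V/R3 = 3.059/1.6 = 1.912 A

Final answer: 1.912 A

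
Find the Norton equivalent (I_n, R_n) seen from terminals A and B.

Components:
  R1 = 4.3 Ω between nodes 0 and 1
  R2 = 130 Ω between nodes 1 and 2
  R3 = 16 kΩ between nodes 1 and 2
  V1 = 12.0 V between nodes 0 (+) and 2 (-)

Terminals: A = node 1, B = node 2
Find the Thévenin equivalent first; then I_n = V_th/R_th and R_n = R_th.
Step 1 — V_th is the open-circuit voltage V_A - V_B (nothing connected across the terminals).
Nodal analysis, taking node 2 as the 0 V reference.
Source V1 fixes V_0 = 12 V.
KCL at each unknown node (sum of currents leaving = 0; resistances in Ω):
  Node 1: (V_1 - 12)/4.3 + (V_1 - 0)/130 + (V_1 - 0)/16000 = 0
Collecting terms: 0.2403 × V_1 = 2.791  =>  V_1 = 11.61 V
V_th = V_1 - V_2 = 11.61 - 0 = 11.61 V
Step 2 — R_th: zero the source — replace V1 by a short circuit (node 2 merges into node 0) — and find the resistance seen between A (node 1) and B (node 0).
Reduce the network between node 1 (A) and node 0 (B) by series/parallel combination:
  Rp1 = R1 ‖ R2 ‖ R3 (parallel, all between nodes 0 and 1) = 1/(1/4.3 + 1/130 + 1/16000) = 4.161 Ω
R_th = 4.161 Ω
I_n = V_th/R_th = 11.61/4.161 = 2.791 A, and R_n = R_th = 4.161 Ω

Final answer: I_n = 2.791 A, R_n = 4.161 Ω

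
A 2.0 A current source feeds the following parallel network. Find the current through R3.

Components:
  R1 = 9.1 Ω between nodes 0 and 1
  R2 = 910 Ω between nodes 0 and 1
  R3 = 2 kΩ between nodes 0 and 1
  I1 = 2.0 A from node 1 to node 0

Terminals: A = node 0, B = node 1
All resistors sit directly between nodes 0 and 1, so they are in parallel and share one voltage V; the full source current 2 A splits among them.
1/R_par = 1/9.1 + 1/910 + 1/2000 = 0.1115 S  =>  R_par = 8.969 Ω
V = I × R_par = 2 × 8.969 = 17.94 V
I_R3 = V/R3 = 17.94/2000 = 0.008969 A

Final answer: 0.008969 A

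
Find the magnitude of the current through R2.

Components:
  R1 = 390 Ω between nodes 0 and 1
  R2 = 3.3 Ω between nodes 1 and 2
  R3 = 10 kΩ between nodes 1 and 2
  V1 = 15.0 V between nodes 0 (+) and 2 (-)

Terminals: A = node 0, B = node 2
Nodal analysis, taking node 2 as the 0 V reference.
Source V1 fixes V_0 = 15 V.
KCL at each unknown node (sum of currents leaving = 0; resistances in Ω):
  Node 1: (V_1 - 15)/390 + (V_1 - 0)/3.3 + (V_1 - 0)/10000 = 0
Collecting terms: 0.3057 × V_1 = 0.03846  =>  V_1 = 0.1258 V
I_R2 = (V_1 - V_2)/R2 = (0.1258 - 0)/3.3 = 0.03813 A
|I_R2| = 0.03813 A

Final answer: |I_R2| = 0.03813 A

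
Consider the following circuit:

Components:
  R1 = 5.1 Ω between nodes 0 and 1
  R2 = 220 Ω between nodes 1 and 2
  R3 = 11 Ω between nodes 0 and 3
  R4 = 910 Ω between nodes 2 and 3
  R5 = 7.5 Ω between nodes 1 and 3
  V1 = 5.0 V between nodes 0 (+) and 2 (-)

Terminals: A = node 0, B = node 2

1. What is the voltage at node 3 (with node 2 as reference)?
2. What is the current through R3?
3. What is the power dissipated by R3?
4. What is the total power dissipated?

Nodal analysis, taking node 2 as the 0 V reference.
Source V1 fixes V_0 = 5 V.
KCL at each unknown node (sum of currents leaving = 0; resistances in Ω):
  Node 1: (V_1 - 5)/5.1 + (V_1 - 0)/220 + (V_1 - V_3)/7.5 = 0
  Node 3: (V_3 - 5)/11 + (V_3 - 0)/910 + (V_3 - V_1)/7.5 = 0
Collecting terms (coefficients in siemens):
  0.334·V_1 - 0.1333·V_3 = 0.9804
  0.2253·V_3 - 0.1333·V_1 = 0.4545
Determinant D = (0.334)(0.2253) - (-0.1333)(-0.1333) = 0.05748
V_1 = [(0.9804)(0.2253) - (-0.1333)(0.4545)]/D = 4.898 V
V_3 = [(0.334)(0.4545) - (0.9804)(-0.1333)]/D = 4.915 V
Part 1:
  Read off the nodal solution: V_3 = 4.915 V
Part 2:
  I_R3 = (V_0 - V_3)/R3 = (5 - 4.915)/11 = 0.007695 A
  Magnitude: I_R3 = 0.007695 A
Part 3:
  I_R3 = (V_0 - V_3)/R3 = (5 - 4.915)/11 = 0.007695 A
  P_R3 = I_R3² × R3 = (0.007695)² × 11 = 0.0006514 W
Part 4:
  Power in each resistor, P = (ΔV)²/R:
    P_R1 = (5 - 4.898)²/5.1 = 0.002034 W
    P_R2 = (4.898 - 0)²/220 = 0.1091 W
    P_R3 = (5 - 4.915)²/11 = 0.0006514 W
    P_R4 = (0 - 4.915)²/910 = 0.02655 W
    P_R5 = (4.898 - 4.915)²/7.5 = 0.00003946 W
  P_total = P_R1 + P_R2 + P_R3 + P_R4 + P_R5 = 0.1383 W

Final answers:
1. V_3 = 4.915 V
2. I_R3 = 0.007695 A
3. P_R3 = 0.0006514 W
4. P_total = 0.1383 W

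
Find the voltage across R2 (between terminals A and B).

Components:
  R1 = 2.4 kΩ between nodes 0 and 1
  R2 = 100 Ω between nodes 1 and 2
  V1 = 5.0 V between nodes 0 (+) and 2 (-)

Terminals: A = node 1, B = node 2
R1 and R2 are in series across V1 (node 0 → node 1 → node 2), and the output A–B is taken across R2, so this is a voltage divider.
Series current: I = V1/(R1 + R2) = 5/(2400 + 100) = 5/2500 = 0.002 A
V_R2 = I × R2 = V1 × R2/(R1 + R2) = 5 × 100/2500 = 0.2 V

Final answer: 0.2 V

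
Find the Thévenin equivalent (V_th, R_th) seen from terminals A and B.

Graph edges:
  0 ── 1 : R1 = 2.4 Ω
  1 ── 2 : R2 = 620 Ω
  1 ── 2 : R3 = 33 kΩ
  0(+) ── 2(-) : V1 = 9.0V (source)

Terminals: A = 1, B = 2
Step 1 — V_th is the open-circuit voltage V_A - V_B (nothing connected across the terminals).
Nodal analysis, taking node 2 as the 0 V reference.
Source V1 fixes V_0 = 9 V.
KCL at each unknown node (sum of currents leaving = 0; resistances in Ω):
  Node 1: (V_1 - 9)/2.4 + (V_1 - 0)/620 + (V_1 - 0)/33000 = 0
Collecting terms: 0.4183 × V_1 = 3.75  =>  V_1 = 8.965 V
V_th = V_1 - V_2 = 8.965 - 0 = 8.965 V
Step 2 — R_th: zero the source — replace V1 by a short circuit (node 2 merges into node 0) — and find the resistance seen between A (node 1) and B (node 0).
Reduce the network between node 1 (A) and node 0 (B) by series/parallel combination:
  Rp1 = R1 ‖ R2 ‖ R3 (parallel, all between nodes 0 and 1) = 1/(1/2.4 + 1/620 + 1/33000) = 2.391 Ω
R_th = 2.391 Ω

Final answer: V_th = 8.965 V, R_th = 2.391 Ω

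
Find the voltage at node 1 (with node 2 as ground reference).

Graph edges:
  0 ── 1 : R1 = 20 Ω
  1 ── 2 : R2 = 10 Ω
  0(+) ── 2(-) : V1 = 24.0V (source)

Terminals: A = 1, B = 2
Nodal analysis, taking node 2 as the 0 V reference.
Source V1 fixes V_0 = 24 V.
KCL at each unknown node (sum of currents leaving = 0; resistances in Ω):
  Node 1: (V_1 - 24)/20 + (V_1 - 0)/10 = 0
Collecting terms: 0.15 × V_1 = 1.2  =>  V_1 = 8 V
The requested potential is V_1 = 8 V.

Final answer: V_1 = 8 V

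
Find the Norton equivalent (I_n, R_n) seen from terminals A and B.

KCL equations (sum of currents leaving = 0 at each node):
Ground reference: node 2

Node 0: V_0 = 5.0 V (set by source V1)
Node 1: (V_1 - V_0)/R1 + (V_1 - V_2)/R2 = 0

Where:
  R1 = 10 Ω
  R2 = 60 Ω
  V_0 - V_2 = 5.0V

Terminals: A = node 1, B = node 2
Find the Thévenin equivalent first; then I_n = V_th/R_th and R_n = R_th.
Step 1 — V_th is the open-circuit voltage V_A - V_B (nothing connected across the terminals).
Nodal analysis, taking node 2 as the 0 V reference.
Source V1 fixes V_0 = 5 V.
KCL at each unknown node (sum of currents leaving = 0; resistances in Ω):
  Node 1: (V_1 - 5)/10 + (V_1 - 0)/60 = 0
Collecting terms: 0.1167 × V_1 = 0.5  =>  V_1 = 4.286 V
V_th = V_1 - V_2 = 4.286 - 0 = 4.286 V
Step 2 — R_th: zero the source — replace V1 by a short circuit (node 2 merges into node 0) — and find the resistance seen between A (node 1) and B (node 0).
Reduce the network between node 1 (A) and node 0 (B) by series/parallel combination:
  Rp1 = R1 ‖ R2 (parallel, both between nodes 0 and 1) = 1/(1/10 + 1/60) = 8.571 Ω
R_th = 8.571 Ω
I_n = V_th/R_th = 4.286/8.571 = 0.5 A, and R_n = R_th = 8.571 Ω

Final answer: I_n = 0.5 A, R_n = 8.571 Ω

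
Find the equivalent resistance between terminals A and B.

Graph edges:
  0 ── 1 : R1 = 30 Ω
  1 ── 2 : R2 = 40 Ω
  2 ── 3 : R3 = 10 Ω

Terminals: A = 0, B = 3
Reduce the network between node 0 (A) and node 3 (B) by series/parallel combination:
  Rs1 = R1 + R2 (series, joined only at node 1) = 30 + 40 = 70 Ω
  Rs2 = R3 + Rs1 (series, joined only at node 2) = 10 + 70 = 80 Ω
R_eq = 80 Ω

Final answer: 80 Ω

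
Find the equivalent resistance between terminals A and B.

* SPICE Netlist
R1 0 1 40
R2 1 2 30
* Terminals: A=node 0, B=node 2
Reduce the network between node 0 (A) and node 2 (B) by series/parallel combination:
  Rs1 = R1 + R2 (series, joined only at node 1) = 40 + 30 = 70 Ω
R_eq = 70 Ω

Final answer: 70 Ω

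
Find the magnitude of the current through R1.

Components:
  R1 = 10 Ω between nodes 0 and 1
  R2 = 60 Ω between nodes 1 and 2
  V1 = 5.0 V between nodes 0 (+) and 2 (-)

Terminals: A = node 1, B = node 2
Nodal analysis, taking node 2 as the 0 V reference.
Source V1 fixes V_0 = 5 V.
KCL at each unknown node (sum of currents leaving = 0; resistances in Ω):
  Node 1: (V_1 - 5)/10 + (V_1 - 0)/60 = 0
Collecting terms: 0.1167 × V_1 = 0.5  =>  V_1 = 4.286 V
I_R1 = (V_0 - V_1)/R1 = (5 - 4.286)/10 = 0.07143 A
|I_R1| = 0.07143 A

Final answer: |I_R1| = 0.07143 A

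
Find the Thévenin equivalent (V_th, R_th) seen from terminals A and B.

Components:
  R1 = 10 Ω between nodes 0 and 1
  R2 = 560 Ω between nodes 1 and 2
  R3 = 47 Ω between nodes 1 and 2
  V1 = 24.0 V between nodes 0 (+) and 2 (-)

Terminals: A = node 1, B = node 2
Step 1 — V_th is the open-circuit voltage V_A - V_B (nothing connected across the terminals).
Nodal analysis, taking node 2 as the 0 V reference.
Source V1 fixes V_0 = 24 V.
KCL at each unknown node (sum of currents leaving = 0; resistances in Ω):
  Node 1: (V_1 - 24)/10 + (V_1 - 0)/560 + (V_1 - 0)/47 = 0
Collecting terms: 0.1231 × V_1 = 2.4  =>  V_1 = 19.5 V
V_th = V_1 - V_2 = 19.5 - 0 = 19.5 V
Step 2 — R_th: zero the source — replace V1 by a short circuit (node 2 merges into node 0) — and find the resistance seen between A (node 1) and B (node 0).
Reduce the network between node 1 (A) and node 0 (B) by series/parallel combination:
  Rp1 = R1 ‖ R2 ‖ R3 (parallel, all between nodes 0 and 1) = 1/(1/10 + 1/560 + 1/47) = 8.126 Ω
R_th = 8.126 Ω

Final answer: V_th = 19.5 V, R_th = 8.126 Ω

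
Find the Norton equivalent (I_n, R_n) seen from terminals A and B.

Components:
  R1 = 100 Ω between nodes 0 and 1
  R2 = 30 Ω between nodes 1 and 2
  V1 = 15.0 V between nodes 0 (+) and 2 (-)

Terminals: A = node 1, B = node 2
Find the Thévenin equivalent first; then I_n = V_th/R_th and R_n = R_th.
Step 1 — V_th is the open-circuit voltage V_A - V_B (nothing connected across the terminals).
Nodal analysis, taking node 2 as the 0 V reference.
Source V1 fixes V_0 = 15 V.
KCL at each unknown node (sum of currents leaving = 0; resistances in Ω):
  Node 1: (V_1 - 15)/100 + (V_1 - 0)/30 = 0
Collecting terms: 0.04333 × V_1 = 0.15  =>  V_1 = 3.462 V
V_th = V_1 - V_2 = 3.462 - 0 = 3.462 V
Step 2 — R_th: zero the source — replace V1 by a short circuit (node 2 merges into node 0) — and find the resistance seen between A (node 1) and B (node 0).
Reduce the network between node 1 (A) and node 0 (B) by series/parallel combination:
  Rp1 = R1 ‖ R2 (parallel, both between nodes 0 and 1) = 1/(1/100 + 1/30) = 23.08 Ω
R_th = 23.08 Ω
I_n = V_th/R_th = 3.462/23.08 = 0.15 A, and R_n = R_th = 23.08 Ω

Final answer: I_n = 0.15 A, R_n = 23.08 Ω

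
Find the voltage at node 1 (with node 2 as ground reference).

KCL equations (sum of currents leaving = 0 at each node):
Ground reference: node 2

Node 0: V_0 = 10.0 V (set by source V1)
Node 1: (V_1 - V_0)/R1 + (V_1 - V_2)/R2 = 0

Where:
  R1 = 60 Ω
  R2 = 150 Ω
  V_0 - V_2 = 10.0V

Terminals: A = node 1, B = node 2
Nodal analysis, taking node 2 as the 0 V reference.
Source V1 fixes V_0 = 10 V.
KCL at each unknown node (sum of currents leaving = 0; resistances in Ω):
  Node 1: (V_1 - 10)/60 + (V_1 - 0)/150 = 0
Collecting terms: 0.02333 × V_1 = 0.1667  =>  V_1 = 7.143 V
The requested potential is V_1 = 7.143 V.

Final answer: V_1 = 7.143 V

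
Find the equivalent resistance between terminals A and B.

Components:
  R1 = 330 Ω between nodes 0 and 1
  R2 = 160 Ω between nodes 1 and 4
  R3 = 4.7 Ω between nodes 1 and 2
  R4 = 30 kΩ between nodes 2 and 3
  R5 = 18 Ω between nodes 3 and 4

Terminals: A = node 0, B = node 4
Reduce the network between node 0 (A) and node 4 (B) by series/parallel combination:
  Rs1 = R3 + R4 (series, joined only at node 2) = 4.7 + 30000 = 30000 Ω
  Rs2 = R5 + Rs1 (series, joined only at node 3) = 18 + 30000 = 30020 Ω
  Rp1 = R2 ‖ Rs2 (parallel, both between nodes 1 and 4) = 1/(1/160 + 1/30020) = 159.2 Ω
  Rs3 = R1 + Rp1 (series, joined only at node 1) = 330 + 159.2 = 489.2 Ω
R_eq = 489.2 Ω

Final answer: 489.2 Ω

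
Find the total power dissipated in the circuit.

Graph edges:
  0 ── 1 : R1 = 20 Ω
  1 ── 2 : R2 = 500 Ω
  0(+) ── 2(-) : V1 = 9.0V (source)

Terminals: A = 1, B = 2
Nodal analysis, taking node 2 as the 0 V reference.
Source V1 fixes V_0 = 9 V.
KCL at each unknown node (sum of currents leaving = 0; resistances in Ω):
  Node 1: (V_1 - 9)/20 + (V_1 - 0)/500 = 0
Collecting terms: 0.052 × V_1 = 0.45  =>  V_1 = 8.654 V
Power in each resistor, P = (ΔV)²/R:
  P_R1 = (9 - 8.654)²/20 = 0.005991 W
  P_R2 = (8.654 - 0)²/500 = 0.1498 W
P_total = P_R1 + P_R2 = 0.1558 W

Final answer: 0.1558 W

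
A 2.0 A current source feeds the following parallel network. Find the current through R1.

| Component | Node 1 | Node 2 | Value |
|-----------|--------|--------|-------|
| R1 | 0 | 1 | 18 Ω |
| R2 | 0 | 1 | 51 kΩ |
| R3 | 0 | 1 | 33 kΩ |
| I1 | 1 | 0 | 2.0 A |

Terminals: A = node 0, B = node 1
All resistors sit directly between nodes 0 and 1, so they are in parallel and share one voltage V; the full source current 2 A splits among them.
1/R_par = 1/18 + 1/51000 + 1/33000 = 0.05561 S  =>  R_par = 17.98 Ω
V = I × R_par = 2 × 17.98 = 35.97 V
I_R1 = V/R1 = 35.97/18 = 1.998 A

Final answer: 1.998 A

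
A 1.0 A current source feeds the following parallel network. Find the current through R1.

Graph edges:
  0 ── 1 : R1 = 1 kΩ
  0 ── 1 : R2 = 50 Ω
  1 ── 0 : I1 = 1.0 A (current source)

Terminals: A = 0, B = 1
All resistors sit directly between nodes 0 and 1, so they are in parallel and share one voltage V; the full source current 1 A splits among them.
1/R_par = 1/1000 + 1/50 = 0.021 S  =>  R_par = 47.62 Ω
V = I × R_par = 1 × 47.62 = 47.62 V
I_R1 = V/R1 = 47.62/1000 = 0.04762 A

Final answer: 0.04762 A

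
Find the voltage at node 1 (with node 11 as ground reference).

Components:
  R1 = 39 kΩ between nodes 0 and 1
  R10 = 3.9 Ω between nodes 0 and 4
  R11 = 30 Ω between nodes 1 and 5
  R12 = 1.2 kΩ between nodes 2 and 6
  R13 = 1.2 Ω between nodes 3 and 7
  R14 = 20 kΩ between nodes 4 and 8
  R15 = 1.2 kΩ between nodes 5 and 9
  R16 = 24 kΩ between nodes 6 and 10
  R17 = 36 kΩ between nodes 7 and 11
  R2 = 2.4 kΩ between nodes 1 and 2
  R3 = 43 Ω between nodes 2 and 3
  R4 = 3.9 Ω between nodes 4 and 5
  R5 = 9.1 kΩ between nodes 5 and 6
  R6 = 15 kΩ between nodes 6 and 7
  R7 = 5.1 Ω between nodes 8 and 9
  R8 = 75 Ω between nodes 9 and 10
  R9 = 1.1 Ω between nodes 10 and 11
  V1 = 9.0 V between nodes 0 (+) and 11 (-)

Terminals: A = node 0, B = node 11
Nodal analysis, taking node 11 as the 0 V reference.
Source V1 fixes V_0 = 9 V.
KCL at each unknown node (sum of currents leaving = 0; resistances in Ω):
  Node 1: (V_1 - 9)/39000 + (V_1 - V_2)/2400 + (V_1 - V_5)/30 = 0
  Node 2: (V_2 - V_1)/2400 + (V_2 - V_3)/43 + (V_2 - V_6)/1200 = 0
  Node 3: (V_3 - V_2)/43 + (V_3 - V_7)/1.2 = 0
  Node 4: (V_4 - V_5)/3.9 + (V_4 - 9)/3.9 + (V_4 - V_8)/20000 = 0
  Node 5: (V_5 - V_4)/3.9 + (V_5 - V_6)/9100 + (V_5 - V_1)/30 + (V_5 - V_9)/1200 = 0
  Node 6: (V_6 - V_5)/9100 + (V_6 - V_7)/15000 + (V_6 - V_2)/1200 + (V_6 - V_10)/24000 = 0
  Node 7: (V_7 - V_6)/15000 + (V_7 - V_3)/1.2 + (V_7 - 0)/36000 = 0
  Node 8: (V_8 - V_9)/5.1 + (V_8 - V_4)/20000 = 0
  Node 9: (V_9 - V_8)/5.1 + (V_9 - V_10)/75 + (V_9 - V_5)/1200 = 0
  Node 10: (V_10 - V_9)/75 + (V_10 - 0)/1.1 + (V_10 - V_6)/24000 = 0
Collecting terms (coefficients in siemens):
  0.03378·V_1 - 0.0004167·V_2 - 0.03333·V_5 = 0.0002308
  0.02451·V_2 - 0.0004167·V_1 - 0.02326·V_3 - 0.0008333·V_6 = 0
  0.8566·V_3 - 0.02326·V_2 - 0.8333·V_7 = 0
  0.5129·V_4 - 0.2564·V_5 - 0.00005·V_8 = 2.308
  0.2907·V_5 - 0.03333·V_1 - 0.2564·V_4 - 0.0001099·V_6 - 0.0008333·V_9 = 0
  0.001052·V_6 - 0.0008333·V_2 - 0.0001099·V_5 - 0.00006667·V_7 - 0.00004167·V_10 = 0
  0.8334·V_7 - 0.8333·V_3 - 0.00006667·V_6 = 0
  0.1961·V_8 - 0.00005·V_4 - 0.1961·V_9 = 0
  0.2102·V_9 - 0.0008333·V_5 - 0.1961·V_8 - 0.01333·V_10 = 0
  0.9225·V_10 - 0.00004167·V_6 - 0.01333·V_9 = 0
Solving these 10 simultaneous equations (Gaussian elimination) gives:
  V_1 = 8.927 V, V_2 = 7.944 V, V_3 = 7.934 V, V_4 = 8.969 V
  V_5 = 8.94 V, V_6 = 7.733 V, V_7 = 7.934 V, V_8 = 0.5657 V
  V_9 = 0.5635 V, V_10 = 0.008494 V
The requested potential is V_1 = 8.927 V.

Final answer: V_1 = 8.927 V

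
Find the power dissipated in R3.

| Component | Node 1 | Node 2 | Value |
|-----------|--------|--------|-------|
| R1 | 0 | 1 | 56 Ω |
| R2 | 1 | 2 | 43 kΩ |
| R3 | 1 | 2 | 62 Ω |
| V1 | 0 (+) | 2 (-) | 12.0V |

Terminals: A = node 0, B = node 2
Nodal analysis, taking node 2 as the 0 V reference.
Source V1 fixes V_0 = 12 V.
KCL at each unknown node (sum of currents leaving = 0; resistances in Ω):
  Node 1: (V_1 - 12)/56 + (V_1 - 0)/43000 + (V_1 - 0)/62 = 0
Collecting terms: 0.03401 × V_1 = 0.2143  =>  V_1 = 6.301 V
I_R3 = (V_1 - V_2)/R3 = (6.301 - 0)/62 = 0.1016 A
P_R3 = I_R3² × R3 = (0.1016)² × 62 = 0.6403 W

Final answer: 0.6403 W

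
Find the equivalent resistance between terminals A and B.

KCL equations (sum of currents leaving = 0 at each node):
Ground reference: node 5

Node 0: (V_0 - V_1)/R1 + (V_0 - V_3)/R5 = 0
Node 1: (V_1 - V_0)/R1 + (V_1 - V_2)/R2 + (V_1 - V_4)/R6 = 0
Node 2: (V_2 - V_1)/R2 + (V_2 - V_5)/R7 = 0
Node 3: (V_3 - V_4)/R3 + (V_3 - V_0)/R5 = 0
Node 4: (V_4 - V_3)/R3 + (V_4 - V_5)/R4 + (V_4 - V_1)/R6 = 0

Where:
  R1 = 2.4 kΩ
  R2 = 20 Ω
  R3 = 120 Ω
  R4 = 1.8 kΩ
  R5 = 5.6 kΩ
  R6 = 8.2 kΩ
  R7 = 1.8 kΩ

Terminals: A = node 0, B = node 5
The network is not a plain series/parallel combination. Inject a 1 A test current into terminal A (node 0) and return it from terminal B (node 5); then R_eq = V_A / (1 A).
Nodal analysis, taking node 5 as the 0 V reference.
Current source I_test pushes 1 A into node 0 and draws it out of node 5.
KCL at each unknown node (sum of currents leaving = 0; resistances in Ω):
  Node 0: (V_0 - V_1)/2400 + (V_0 - V_3)/5600 - 1 = 0
  Node 1: (V_1 - V_0)/2400 + (V_1 - V_2)/20 + (V_1 - V_4)/8200 = 0
  Node 2: (V_2 - V_1)/20 + (V_2 - 0)/1800 = 0
  Node 3: (V_3 - V_0)/5600 + (V_3 - V_4)/120 = 0
  Node 4: (V_4 - V_1)/8200 + (V_4 - V_3)/120 + (V_4 - 0)/1800 = 0
Collecting terms (coefficients in siemens):
  0.0005952·V_0 - 0.0004167·V_1 - 0.0001786·V_3 = 1
  0.05054·V_1 - 0.0004167·V_0 - 0.05·V_2 - 0.000122·V_4 = 0
  0.05056·V_2 - 0.05·V_1 = 0
  0.008512·V_3 - 0.0001786·V_0 - 0.008333·V_4 = 0
  0.009011·V_4 - 0.000122·V_1 - 0.008333·V_3 = 0
Solving these 5 simultaneous equations (Gaussian elimination) gives:
  V_0 = 2678 V, V_1 = 1105 V, V_2 = 1093 V, V_3 = 748.7 V
  V_4 = 707.4 V
R_eq = V_0 / 1 A = 2678 Ω = 2.678 kΩ

Final answer: 2.678 kΩ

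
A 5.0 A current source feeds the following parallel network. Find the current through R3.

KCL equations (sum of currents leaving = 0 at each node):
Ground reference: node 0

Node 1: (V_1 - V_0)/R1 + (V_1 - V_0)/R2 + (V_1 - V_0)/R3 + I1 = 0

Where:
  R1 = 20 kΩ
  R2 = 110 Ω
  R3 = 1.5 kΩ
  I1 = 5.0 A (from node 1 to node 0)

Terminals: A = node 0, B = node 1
All resistors sit directly between nodes 0 and 1, so they are in parallel and share one voltage V; the full source current 5 A splits among them.
1/R_par = 1/20000 + 1/110 + 1/1500 = 0.009808 S  =>  R_par = 102 Ω
V = I × R_par = 5 × 102 = 509.8 V
I_R3 = V/R3 = 509.8/1500 = 0.3399 A

Final answer: 0.3399 A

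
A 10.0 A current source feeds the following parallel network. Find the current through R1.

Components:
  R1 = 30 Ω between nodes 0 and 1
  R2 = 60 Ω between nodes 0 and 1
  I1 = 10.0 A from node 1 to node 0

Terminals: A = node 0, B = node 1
All resistors sit directly between nodes 0 and 1, so they are in parallel and share one voltage V; the full source current 10 A splits among them.
1/R_par = 1/30 + 1/60 = 0.05 S  =>  R_par = 20 Ω
V = I × R_par = 10 × 20 = 200 V
I_R1 = V/R1 = 200/30 = 6.667 A

Final answer: 6.667 A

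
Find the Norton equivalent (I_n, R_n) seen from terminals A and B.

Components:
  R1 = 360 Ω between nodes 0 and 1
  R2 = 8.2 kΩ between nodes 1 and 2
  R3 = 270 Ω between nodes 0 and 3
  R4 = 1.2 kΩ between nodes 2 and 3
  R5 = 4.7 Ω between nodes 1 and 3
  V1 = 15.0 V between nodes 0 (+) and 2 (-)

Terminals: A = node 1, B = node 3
Find the Thévenin equivalent first; then I_n = V_th/R_th and R_n = R_th.
Step 1 — V_th is the open-circuit voltage V_A - V_B (nothing connected across the terminals).
Nodal analysis, taking node 2 as the 0 V reference.
Source V1 fixes V_0 = 15 V.
KCL at each unknown node (sum of currents leaving = 0; resistances in Ω):
  Node 1: (V_1 - 15)/360 + (V_1 - 0)/8200 + (V_1 - V_3)/4.7 = 0
  Node 3: (V_3 - 15)/270 + (V_3 - 0)/1200 + (V_3 - V_1)/4.7 = 0
Collecting terms (coefficients in siemens):
  0.2157·V_1 - 0.2128·V_3 = 0.04167
  0.2173·V_3 - 0.2128·V_1 = 0.05556
Determinant D = (0.2157)(0.2173) - (-0.2128)(-0.2128) = 0.001595
V_1 = [(0.04167)(0.2173) - (-0.2128)(0.05556)]/D = 13.08 V
V_3 = [(0.2157)(0.05556) - (0.04167)(-0.2128)]/D = 13.07 V
V_th = V_1 - V_3 = 13.08 - 13.07 = 0.01752 V
Step 2 — R_th: zero the source — replace V1 by a short circuit (node 2 merges into node 0) — and find the resistance seen between A (node 1) and B (node 3).
Reduce the network between node 1 (A) and node 3 (B) by series/parallel combination:
  Rp1 = R1 ‖ R2 (parallel, both between nodes 0 and 1) = 1/(1/360 + 1/8200) = 344.9 Ω
  Rp2 = R3 ‖ R4 (parallel, both between nodes 0 and 3) = 1/(1/270 + 1/1200) = 220.4 Ω
  Rs1 = Rp1 + Rp2 (series, joined only at node 0) = 344.9 + 220.4 = 565.3 Ω
  Rp3 = R5 ‖ Rs1 (parallel, both between nodes 1 and 3) = 1/(1/4.7 + 1/565.3) = 4.661 Ω
R_th = 4.661 Ω
I_n = V_th/R_th = 0.01752/4.661 = 0.003758 A, and R_n = R_th = 4.661 Ω

Final answer: I_n = 0.003758 A, R_n = 4.661 Ω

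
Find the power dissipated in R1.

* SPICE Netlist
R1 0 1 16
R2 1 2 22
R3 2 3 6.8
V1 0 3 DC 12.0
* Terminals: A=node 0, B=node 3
Nodal analysis, taking node 3 as the 0 V reference.
Source V1 fixes V_0 = 12 V.
KCL at each unknown node (sum of currents leaving = 0; resistances in Ω):
  Node 1: (V_1 - 12)/16 + (V_1 - V_2)/22 = 0
  Node 2: (V_2 - V_1)/22 + (V_2 - 0)/6.8 = 0
Collecting terms (coefficients in siemens):
  0.108·V_1 - 0.04545·V_2 = 0.75
  0.1925·V_2 - 0.04545·V_1 = 0
Determinant D = (0.108)(0.1925) - (-0.04545)(-0.04545) = 0.01872
V_1 = [(0.75)(0.1925) - (-0.04545)(0)]/D = 7.714 V
V_2 = [(0.108)(0) - (0.75)(-0.04545)]/D = 1.821 V
I_R1 = (V_0 - V_1)/R1 = (12 - 7.714)/16 = 0.2679 A
P_R1 = I_R1² × R1 = (0.2679)² × 16 = 1.148 W

Final answer: 1.148 W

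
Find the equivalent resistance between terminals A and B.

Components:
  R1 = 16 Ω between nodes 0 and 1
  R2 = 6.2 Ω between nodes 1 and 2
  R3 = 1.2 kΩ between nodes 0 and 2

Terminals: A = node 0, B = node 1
Reduce the network between node 0 (A) and node 1 (B) by series/parallel combination:
  Rs1 = R3 + R2 (series, joined only at node 2) = 1200 + 6.2 = 1206 Ω
  Rp1 = R1 ‖ Rs1 (parallel, both between nodes 0 and 1) = 1/(1/16 + 1/1206) = 15.79 Ω
R_eq = 15.79 Ω

Final answer: 15.79 Ω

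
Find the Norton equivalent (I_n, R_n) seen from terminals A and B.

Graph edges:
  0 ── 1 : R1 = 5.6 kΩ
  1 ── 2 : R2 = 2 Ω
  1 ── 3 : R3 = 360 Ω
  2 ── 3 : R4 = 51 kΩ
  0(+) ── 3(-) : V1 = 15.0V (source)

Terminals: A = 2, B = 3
Find the Thévenin equivalent first; then I_n = V_th/R_th and R_n = R_th.
Step 1 — V_th is the open-circuit voltage V_A - V_B (nothing connected across the terminals).
Nodal analysis, taking node 3 as the 0 V reference.
Source V1 fixes V_0 = 15 V.
KCL at each unknown node (sum of currents leaving = 0; resistances in Ω):
  Node 1: (V_1 - 15)/5600 + (V_1 - V_2)/2 + (V_1 - 0)/360 = 0
  Node 2: (V_2 - V_1)/2 + (V_2 - 0)/51000 = 0
Collecting terms (coefficients in siemens):
  0.503·V_1 - 0.5·V_2 = 0.002679
  0.5·V_2 - 0.5·V_1 = 0
Determinant D = (0.503)(0.5) - (-0.5)(-0.5) = 0.001488
V_1 = [(0.002679)(0.5) - (-0.5)(0)]/D = 0.9001 V
V_2 = [(0.503)(0) - (0.002679)(-0.5)]/D = 0.9 V
V_th = V_2 - V_3 = 0.9 - 0 = 0.9 V
Step 2 — R_th: zero the source — replace V1 by a short circuit (node 3 merges into node 0) — and find the resistance seen between A (node 2) and B (node 0).
Reduce the network between node 2 (A) and node 0 (B) by series/parallel combination:
  Rp1 = R1 ‖ R3 (parallel, both between nodes 0 and 1) = 1/(1/5600 + 1/360) = 338.3 Ω
  Rs1 = R2 + Rp1 (series, joined only at node 1) = 2 + 338.3 = 340.3 Ω
  Rp2 = R4 ‖ Rs1 (parallel, both between nodes 0 and 2) = 1/(1/51000 + 1/340.3) = 338 Ω
R_th = 338 Ω
I_n = V_th/R_th = 0.9/338 = 0.002663 A, and R_n = R_th = 338 Ω

Final answer: I_n = 0.002663 A, R_n = 338 Ω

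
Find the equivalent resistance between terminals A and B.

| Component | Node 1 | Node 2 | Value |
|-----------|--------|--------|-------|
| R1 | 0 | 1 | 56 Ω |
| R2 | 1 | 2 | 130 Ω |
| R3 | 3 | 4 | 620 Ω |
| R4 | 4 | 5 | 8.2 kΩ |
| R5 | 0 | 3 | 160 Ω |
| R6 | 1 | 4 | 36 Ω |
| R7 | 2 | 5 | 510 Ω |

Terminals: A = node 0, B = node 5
The network is not a plain series/parallel combination. Inject a 1 A test current into terminal A (node 0) and return it from terminal B (node 5); then R_eq = V_A / (1 A).
Nodal analysis, taking node 5 as the 0 V reference.
Current source I_test pushes 1 A into node 0 and draws it out of node 5.
KCL at each unknown node (sum of currents leaving = 0; resistances in Ω):
  Node 0: (V_0 - V_1)/56 + (V_0 - V_3)/160 - 1 = 0
  Node 1: (V_1 - V_0)/56 + (V_1 - V_2)/130 + (V_1 - V_4)/36 = 0
  Node 2: (V_2 - V_1)/130 + (V_2 - 0)/510 = 0
  Node 3: (V_3 - V_0)/160 + (V_3 - V_4)/620 = 0
  Node 4: (V_4 - V_1)/36 + (V_4 - V_3)/620 + (V_4 - 0)/8200 = 0
Collecting terms (coefficients in siemens):
  0.02411·V_0 - 0.01786·V_1 - 0.00625·V_3 = 1
  0.05333·V_1 - 0.01786·V_0 - 0.007692·V_2 - 0.02778·V_4 = 0
  0.009653·V_2 - 0.007692·V_1 = 0
  0.007863·V_3 - 0.00625·V_0 - 0.001613·V_4 = 0
  0.02951·V_4 - 0.02778·V_1 - 0.001613·V_3 = 0
Solving these 5 simultaneous equations (Gaussian elimination) gives:
  V_0 = 645.9 V, V_1 = 593.7 V, V_2 = 473.1 V, V_3 = 635.2 V
  V_4 = 593.5 V
R_eq = V_0 / 1 A = 645.9 Ω

Final answer: 645.9 Ω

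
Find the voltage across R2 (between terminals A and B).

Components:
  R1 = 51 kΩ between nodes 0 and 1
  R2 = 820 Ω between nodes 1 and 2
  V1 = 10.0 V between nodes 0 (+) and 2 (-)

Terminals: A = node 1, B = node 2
R1 and R2 are in series across V1 (node 0 → node 1 → node 2), and the output A–B is taken across R2, so this is a voltage divider.
Series current: I = V1/(R1 + R2) = 10/(51000 + 820) = 10/51820 = 0.000193 A
V_R2 = I × R2 = V1 × R2/(R1 + R2) = 10 × 820/51820 = 0.1582 V

Final answer: 0.1582 V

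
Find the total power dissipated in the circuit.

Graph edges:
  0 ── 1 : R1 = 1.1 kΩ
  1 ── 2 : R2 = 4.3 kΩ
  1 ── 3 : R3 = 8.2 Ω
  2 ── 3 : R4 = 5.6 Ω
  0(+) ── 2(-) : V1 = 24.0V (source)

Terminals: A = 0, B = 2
Nodal analysis, taking node 2 as the 0 V reference.
Source V1 fixes V_0 = 24 V.
KCL at each unknown node (sum of currents leaving = 0; resistances in Ω):
  Node 1: (V_1 - 24)/1100 + (V_1 - 0)/4300 + (V_1 - V_3)/8.2 = 0
  Node 3: (V_3 - V_1)/8.2 + (V_3 - 0)/5.6 = 0
Collecting terms (coefficients in siemens):
  0.1231·V_1 - 0.122·V_3 = 0.02182
  0.3005·V_3 - 0.122·V_1 = 0
Determinant D = (0.1231)(0.3005) - (-0.122)(-0.122) = 0.02212
V_1 = [(0.02182)(0.3005) - (-0.122)(0)]/D = 0.2964 V
V_3 = [(0.1231)(0) - (0.02182)(-0.122)]/D = 0.1203 V
Power in each resistor, P = (ΔV)²/R:
  P_R1 = (24 - 0.2964)²/1100 = 0.5108 W
  P_R2 = (0.2964 - 0)²/4300 = 0.00002043 W
  P_R3 = (0.2964 - 0.1203)²/8.2 = 0.003783 W
  P_R4 = (0 - 0.1203)²/5.6 = 0.002584 W
P_total = P_R1 + P_R2 + P_R3 + P_R4 = 0.5172 W

Final answer: 0.5172 W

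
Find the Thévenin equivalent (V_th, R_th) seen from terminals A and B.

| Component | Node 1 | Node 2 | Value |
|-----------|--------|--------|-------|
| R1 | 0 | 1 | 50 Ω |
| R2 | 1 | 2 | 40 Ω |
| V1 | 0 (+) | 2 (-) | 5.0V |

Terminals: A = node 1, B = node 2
Step 1 — V_th is the open-circuit voltage V_A - V_B (nothing connected across the terminals).
Nodal analysis, taking node 2 as the 0 V reference.
Source V1 fixes V_0 = 5 V.
KCL at each unknown node (sum of currents leaving = 0; resistances in Ω):
  Node 1: (V_1 - 5)/50 + (V_1 - 0)/40 = 0
Collecting terms: 0.045 × V_1 = 0.1  =>  V_1 = 2.222 V
V_th = V_1 - V_2 = 2.222 - 0 = 2.222 V
Step 2 — R_th: zero the source — replace V1 by a short circuit (node 2 merges into node 0) — and find the resistance seen between A (node 1) and B (node 0).
Reduce the network between node 1 (A) and node 0 (B) by series/parallel combination:
  Rp1 = R1 ‖ R2 (parallel, both between nodes 0 and 1) = 1/(1/50 + 1/40) = 22.22 Ω
R_th = 22.22 Ω

Final answer: V_th = 2.222 V, R_th = 22.22 Ω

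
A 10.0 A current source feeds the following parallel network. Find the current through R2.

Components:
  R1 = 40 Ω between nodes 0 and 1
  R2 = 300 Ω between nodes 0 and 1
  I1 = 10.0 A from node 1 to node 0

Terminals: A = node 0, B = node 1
All resistors sit directly between nodes 0 and 1, so they are in parallel and share one voltage V; the full source current 10 A splits among them.
1/R_par = 1/40 + 1/300 = 0.02833 S  =>  R_par = 35.29 Ω
V = I × R_par = 10 × 35.29 = 352.9 V
I_R2 = V/R2 = 352.9/300 = 1.176 A

Final answer: 1.176 A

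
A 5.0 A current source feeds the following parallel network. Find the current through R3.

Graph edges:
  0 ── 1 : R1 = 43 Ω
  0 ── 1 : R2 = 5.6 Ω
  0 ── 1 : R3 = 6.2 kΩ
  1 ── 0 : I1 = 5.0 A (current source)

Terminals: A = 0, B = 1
All resistors sit directly between nodes 0 and 1, so they are in parallel and share one voltage V; the full source current 5 A splits among them.
1/R_par = 1/43 + 1/5.6 + 1/6200 = 0.202 S  =>  R_par = 4.951 Ω
V = I × R_par = 5 × 4.951 = 24.75 V
I_R3 = V/R3 = 24.75/6200 = 0.003993 A

Final answer: 0.003993 A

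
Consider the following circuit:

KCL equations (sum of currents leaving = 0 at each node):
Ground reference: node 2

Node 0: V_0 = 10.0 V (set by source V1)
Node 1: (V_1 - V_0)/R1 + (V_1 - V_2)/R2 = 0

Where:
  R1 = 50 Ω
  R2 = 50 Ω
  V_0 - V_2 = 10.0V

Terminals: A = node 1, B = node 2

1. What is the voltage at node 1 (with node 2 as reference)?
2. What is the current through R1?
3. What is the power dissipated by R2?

Nodal analysis, taking node 2 as the 0 V reference.
Source V1 fixes V_0 = 10 V.
KCL at each unknown node (sum of currents leaving = 0; resistances in Ω):
  Node 1: (V_1 - 10)/50 + (V_1 - 0)/50 = 0
Collecting terms: 0.04 × V_1 = 0.2  =>  V_1 = 5 V
Part 1:
  Read off the nodal solution: V_1 = 5 V
Part 2:
  I_R1 = (V_0 - V_1)/R1 = (10 - 5)/50 = 0.1 A
  Magnitude: I_R1 = 0.1 A
Part 3:
  I_R2 = (V_1 - V_2)/R2 = (5 - 0)/50 = 0.1 A
  P_R2 = I_R2² × R2 = (0.1)² × 50 = 0.5 W

Final answers:
1. V_1 = 5 V
2. I_R1 = 0.1 A
3. P_R2 = 0.5 W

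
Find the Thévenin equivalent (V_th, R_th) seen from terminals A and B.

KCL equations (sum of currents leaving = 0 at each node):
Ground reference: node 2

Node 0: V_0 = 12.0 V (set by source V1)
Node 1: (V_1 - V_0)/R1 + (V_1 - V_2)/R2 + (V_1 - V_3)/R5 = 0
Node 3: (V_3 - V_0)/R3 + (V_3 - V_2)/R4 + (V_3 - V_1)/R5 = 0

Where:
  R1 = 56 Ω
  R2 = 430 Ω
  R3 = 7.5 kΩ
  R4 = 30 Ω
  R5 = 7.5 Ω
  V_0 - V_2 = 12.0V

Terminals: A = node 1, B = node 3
Step 1 — V_th is the open-circuit voltage V_A - V_B (nothing connected across the terminals).
Nodal analysis, taking node 2 as the 0 V reference.
Source V1 fixes V_0 = 12 V.
KCL at each unknown node (sum of currents leaving = 0; resistances in Ω):
  Node 1: (V_1 - 12)/56 + (V_1 - 0)/430 + (V_1 - V_3)/7.5 = 0
  Node 3: (V_3 - 12)/7500 + (V_3 - 0)/30 + (V_3 - V_1)/7.5 = 0
Collecting terms (coefficients in siemens):
  0.1535·V_1 - 0.1333·V_3 = 0.2143
  0.1668·V_3 - 0.1333·V_1 = 0.0016
Determinant D = (0.1535)(0.1668) - (-0.1333)(-0.1333) = 0.007829
V_1 = [(0.2143)(0.1668) - (-0.1333)(0.0016)]/D = 4.593 V
V_3 = [(0.1535)(0.0016) - (0.2143)(-0.1333)]/D = 3.681 V
V_th = V_1 - V_3 = 4.593 - 3.681 = 0.9119 V
Step 2 — R_th: zero the source — replace V1 by a short circuit (node 2 merges into node 0) — and find the resistance seen between A (node 1) and B (node 3).
Reduce the network between node 1 (A) and node 3 (B) by series/parallel combination:
  Rp1 = R1 ‖ R2 (parallel, both between nodes 0 and 1) = 1/(1/56 + 1/430) = 49.55 Ω
  Rp2 = R3 ‖ R4 (parallel, both between nodes 0 and 3) = 1/(1/7500 + 1/30) = 29.88 Ω
  Rs1 = Rp1 + Rp2 (series, joined only at node 0) = 49.55 + 29.88 = 79.43 Ω
  Rp3 = R5 ‖ Rs1 (parallel, both between nodes 1 and 3) = 1/(1/7.5 + 1/79.43) = 6.853 Ω
R_th = 6.853 Ω

Final answer: V_th = 0.9119 V, R_th = 6.853 Ω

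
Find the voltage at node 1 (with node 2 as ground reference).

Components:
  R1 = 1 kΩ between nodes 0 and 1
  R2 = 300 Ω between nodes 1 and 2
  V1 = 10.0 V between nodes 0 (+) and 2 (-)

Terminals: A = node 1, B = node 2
Nodal analysis, taking node 2 as the 0 V reference.
Source V1 fixes V_0 = 10 V.
KCL at each unknown node (sum of currents leaving = 0; resistances in Ω):
  Node 1: (V_1 - 10)/1000 + (V_1 - 0)/300 = 0
Collecting terms: 0.004333 × V_1 = 0.01  =>  V_1 = 2.308 V
The requested potential is V_1 = 2.308 V.

Final answer: V_1 = 2.308 V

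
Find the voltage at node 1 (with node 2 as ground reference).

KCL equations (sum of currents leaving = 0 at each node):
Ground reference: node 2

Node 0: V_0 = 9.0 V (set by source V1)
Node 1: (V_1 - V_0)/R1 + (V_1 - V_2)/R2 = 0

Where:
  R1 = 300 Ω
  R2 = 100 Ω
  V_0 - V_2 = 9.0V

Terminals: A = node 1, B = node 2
Nodal analysis, taking node 2 as the 0 V reference.
Source V1 fixes V_0 = 9 V.
KCL at each unknown node (sum of currents leaving = 0; resistances in Ω):
  Node 1: (V_1 - 9)/300 + (V_1 - 0)/100 = 0
Collecting terms: 0.01333 × V_1 = 0.03  =>  V_1 = 2.25 V
The requested potential is V_1 = 2.25 V.

Final answer: V_1 = 2.25 V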